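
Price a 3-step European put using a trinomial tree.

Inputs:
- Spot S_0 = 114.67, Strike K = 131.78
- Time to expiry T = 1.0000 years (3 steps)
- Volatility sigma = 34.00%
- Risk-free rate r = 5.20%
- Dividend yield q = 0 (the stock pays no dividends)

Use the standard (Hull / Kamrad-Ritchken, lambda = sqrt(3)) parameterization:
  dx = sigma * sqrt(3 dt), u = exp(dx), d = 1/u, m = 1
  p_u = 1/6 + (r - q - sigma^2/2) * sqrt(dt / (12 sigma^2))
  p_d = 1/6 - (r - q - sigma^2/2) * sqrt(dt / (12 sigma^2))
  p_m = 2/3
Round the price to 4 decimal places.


Answer: Price = V(0,0) = 22.4902

Derivation:
dt = T/N = 0.333333; dx = sigma*sqrt(3*dt) = 0.340000
u = exp(dx) = 1.404948; d = 1/u = 0.711770
p_u = 0.163824, p_m = 0.666667, p_d = 0.169510
Discount per step: exp(-r*dt) = 0.982816
Stock lattice S(k, j) with j the centered position index:
  k=0: S(0,+0) = 114.6700
  k=1: S(1,-1) = 81.6187; S(1,+0) = 114.6700; S(1,+1) = 161.1053
  k=2: S(2,-2) = 58.0938; S(2,-1) = 81.6187; S(2,+0) = 114.6700; S(2,+1) = 161.1053; S(2,+2) = 226.3446
  k=3: S(3,-3) = 41.3494; S(3,-2) = 58.0938; S(3,-1) = 81.6187; S(3,+0) = 114.6700; S(3,+1) = 161.1053; S(3,+2) = 226.3446; S(3,+3) = 318.0022
Terminal payoffs V(N, j) = max(K - S_T, 0):
  V(3,-3) = 90.430578; V(3,-2) = 73.686229; V(3,-1) = 50.161297; V(3,+0) = 17.110000; V(3,+1) = 0.000000; V(3,+2) = 0.000000; V(3,+3) = 0.000000
Backward induction: V(k, j) = exp(-r*dt) * [p_u * V(k+1, j+1) + p_m * V(k+1, j) + p_d * V(k+1, j-1)]
  V(2,-2) = exp(-r*dt) * [p_u*50.161297 + p_m*73.686229 + p_d*90.430578] = 71.421853
  V(2,-1) = exp(-r*dt) * [p_u*17.110000 + p_m*50.161297 + p_d*73.686229] = 47.896972
  V(2,+0) = exp(-r*dt) * [p_u*0.000000 + p_m*17.110000 + p_d*50.161297] = 19.567374
  V(2,+1) = exp(-r*dt) * [p_u*0.000000 + p_m*0.000000 + p_d*17.110000] = 2.850474
  V(2,+2) = exp(-r*dt) * [p_u*0.000000 + p_m*0.000000 + p_d*0.000000] = 0.000000
  V(1,-1) = exp(-r*dt) * [p_u*19.567374 + p_m*47.896972 + p_d*71.421853] = 46.431782
  V(1,+0) = exp(-r*dt) * [p_u*2.850474 + p_m*19.567374 + p_d*47.896972] = 21.259192
  V(1,+1) = exp(-r*dt) * [p_u*0.000000 + p_m*2.850474 + p_d*19.567374] = 5.127526
  V(0,+0) = exp(-r*dt) * [p_u*5.127526 + p_m*21.259192 + p_d*46.431782] = 22.490218


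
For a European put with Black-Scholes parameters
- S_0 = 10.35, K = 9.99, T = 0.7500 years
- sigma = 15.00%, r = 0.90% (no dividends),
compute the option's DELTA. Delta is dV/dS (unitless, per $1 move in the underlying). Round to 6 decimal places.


d1 = 0.3894375910; d2 = 0.2595337804
phi(d1) = 0.3698087304; exp(-qT) = 1.0000000000; exp(-rT) = 0.9932727301
N(-d1) = 0.3484762344
Delta = -exp(-qT) * N(-d1) = -1.0000000000 * 0.3484762344 = -0.348476

Answer: Delta = -0.348476


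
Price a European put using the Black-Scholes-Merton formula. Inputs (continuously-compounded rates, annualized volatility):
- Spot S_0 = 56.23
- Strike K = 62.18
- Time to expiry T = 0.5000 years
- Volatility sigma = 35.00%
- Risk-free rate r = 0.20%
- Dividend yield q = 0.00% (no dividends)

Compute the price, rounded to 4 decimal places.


d1 = (ln(S/K) + (r - q + 0.5*sigma^2) * T) / (sigma * sqrt(T)) = -0.27863233
d2 = d1 - sigma * sqrt(T) = -0.52611970
exp(-rT) = 0.99900050; exp(-qT) = 1.00000000
P = K * exp(-rT) * N(-d2) - S_0 * exp(-qT) * N(-d1)
N(-d1) = 0.60973650; N(-d2) = 0.70059748
P = 62.1800 * 0.99900050 * 0.70059748 - 56.2300 * 1.00000000 * 0.60973650 = 9.2341

Answer: Price = 9.2341


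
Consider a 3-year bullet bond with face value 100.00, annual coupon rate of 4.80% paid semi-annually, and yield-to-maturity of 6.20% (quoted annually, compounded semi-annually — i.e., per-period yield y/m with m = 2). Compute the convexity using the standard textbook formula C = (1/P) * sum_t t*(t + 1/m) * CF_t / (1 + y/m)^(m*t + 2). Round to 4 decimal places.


Answer: Convexity = 9.1165

Derivation:
Coupon per period c = face * coupon_rate / m = 2.400000
Periods per year m = 2; per-period yield y/m = 0.031000
Number of cashflows N = 6
Cashflows (t years, CF_t, discount factor 1/(1+y/m)^(m*t), PV):
  t = 0.5000: CF_t = 2.400000, DF = 0.969932, PV = 2.327837
  t = 1.0000: CF_t = 2.400000, DF = 0.940768, PV = 2.257844
  t = 1.5000: CF_t = 2.400000, DF = 0.912481, PV = 2.189955
  t = 2.0000: CF_t = 2.400000, DF = 0.885045, PV = 2.124108
  t = 2.5000: CF_t = 2.400000, DF = 0.858434, PV = 2.060240
  t = 3.0000: CF_t = 102.400000, DF = 0.832622, PV = 85.260518
Price P = sum_t PV_t = 96.220502
Convexity numerator sum_t t*(t + 1/m) * CF_t / (1+y/m)^(m*t + 2):
  t = 0.5000: term = 1.094978
  t = 1.0000: term = 3.186162
  t = 1.5000: term = 6.180721
  t = 2.0000: term = 9.991467
  t = 2.5000: term = 14.536567
  t = 3.0000: term = 842.209107
Convexity = (1/P) * sum = 877.199002 / 96.220502 = 9.116550


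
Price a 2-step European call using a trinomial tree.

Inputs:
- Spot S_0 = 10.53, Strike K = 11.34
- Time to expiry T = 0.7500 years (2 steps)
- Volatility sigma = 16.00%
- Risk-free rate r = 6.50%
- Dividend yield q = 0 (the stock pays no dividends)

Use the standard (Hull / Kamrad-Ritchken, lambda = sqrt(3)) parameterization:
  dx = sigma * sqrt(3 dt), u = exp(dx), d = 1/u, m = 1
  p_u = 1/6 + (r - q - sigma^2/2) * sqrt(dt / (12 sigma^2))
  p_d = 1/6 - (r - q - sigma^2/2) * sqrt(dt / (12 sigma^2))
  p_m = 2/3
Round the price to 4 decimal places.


Answer: Price = V(0,0) = 0.4892

Derivation:
dt = T/N = 0.375000; dx = sigma*sqrt(3*dt) = 0.169706
u = exp(dx) = 1.184956; d = 1/u = 0.843913
p_u = 0.224340, p_m = 0.666667, p_d = 0.108993
Discount per step: exp(-r*dt) = 0.975920
Stock lattice S(k, j) with j the centered position index:
  k=0: S(0,+0) = 10.5300
  k=1: S(1,-1) = 8.8864; S(1,+0) = 10.5300; S(1,+1) = 12.4776
  k=2: S(2,-2) = 7.4994; S(2,-1) = 8.8864; S(2,+0) = 10.5300; S(2,+1) = 12.4776; S(2,+2) = 14.7854
Terminal payoffs V(N, j) = max(S_T - K, 0):
  V(2,-2) = 0.000000; V(2,-1) = 0.000000; V(2,+0) = 0.000000; V(2,+1) = 1.137586; V(2,+2) = 3.445391
Backward induction: V(k, j) = exp(-r*dt) * [p_u * V(k+1, j+1) + p_m * V(k+1, j) + p_d * V(k+1, j-1)]
  V(1,-1) = exp(-r*dt) * [p_u*0.000000 + p_m*0.000000 + p_d*0.000000] = 0.000000
  V(1,+0) = exp(-r*dt) * [p_u*1.137586 + p_m*0.000000 + p_d*0.000000] = 0.249061
  V(1,+1) = exp(-r*dt) * [p_u*3.445391 + p_m*1.137586 + p_d*0.000000] = 1.494455
  V(0,+0) = exp(-r*dt) * [p_u*1.494455 + p_m*0.249061 + p_d*0.000000] = 0.489235


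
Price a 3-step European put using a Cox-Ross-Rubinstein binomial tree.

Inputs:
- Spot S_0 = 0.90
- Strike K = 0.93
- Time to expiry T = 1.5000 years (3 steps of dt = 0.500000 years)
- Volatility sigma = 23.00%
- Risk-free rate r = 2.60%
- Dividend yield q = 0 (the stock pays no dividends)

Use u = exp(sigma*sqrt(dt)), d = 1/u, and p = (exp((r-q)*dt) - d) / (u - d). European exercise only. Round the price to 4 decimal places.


Answer: Price = V(0,0) = 0.1051

Derivation:
dt = T/N = 0.500000
u = exp(sigma*sqrt(dt)) = 1.176607; d = 1/u = 0.849902
p = (exp((r-q)*dt) - d) / (u - d) = 0.499482
Discount per step: exp(-r*dt) = 0.987084
Stock lattice S(k, i) with i counting down-moves:
  k=0: S(0,0) = 0.9000
  k=1: S(1,0) = 1.0589; S(1,1) = 0.7649
  k=2: S(2,0) = 1.2460; S(2,1) = 0.9000; S(2,2) = 0.6501
  k=3: S(3,0) = 1.4660; S(3,1) = 1.0589; S(3,2) = 0.7649; S(3,3) = 0.5525
Terminal payoffs V(N, i) = max(K - S_T, 0):
  V(3,0) = 0.000000; V(3,1) = 0.000000; V(3,2) = 0.165088; V(3,3) = 0.377479
Backward induction: V(k, i) = exp(-r*dt) * [p * V(k+1, i) + (1-p) * V(k+1, i+1)].
  V(2,0) = exp(-r*dt) * [p*0.000000 + (1-p)*0.000000] = 0.000000
  V(2,1) = exp(-r*dt) * [p*0.000000 + (1-p)*0.165088] = 0.081563
  V(2,2) = exp(-r*dt) * [p*0.165088 + (1-p)*0.377479] = 0.267889
  V(1,0) = exp(-r*dt) * [p*0.000000 + (1-p)*0.081563] = 0.040296
  V(1,1) = exp(-r*dt) * [p*0.081563 + (1-p)*0.267889] = 0.172564
  V(0,0) = exp(-r*dt) * [p*0.040296 + (1-p)*0.172564] = 0.105123


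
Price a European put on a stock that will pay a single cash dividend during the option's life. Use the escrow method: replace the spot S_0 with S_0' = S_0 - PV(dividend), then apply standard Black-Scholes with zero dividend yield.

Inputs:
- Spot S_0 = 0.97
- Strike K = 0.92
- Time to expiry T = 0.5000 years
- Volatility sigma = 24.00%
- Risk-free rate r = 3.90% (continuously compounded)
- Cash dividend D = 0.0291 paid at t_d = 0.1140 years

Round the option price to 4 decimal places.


PV(D) = D * exp(-r * t_d) = 0.0291 * 0.99556387 = 0.02897091
S_0' = S_0 - PV(D) = 0.9700 - 0.02897091 = 0.94102909
d1 = (ln(S_0'/K) + (r + sigma^2/2)*T) / (sigma*sqrt(T)) = 0.33293171
d2 = d1 - sigma*sqrt(T) = 0.16322608
exp(-rT) = 0.98068890
N(-d1) = 0.36959292; N(-d2) = 0.43517022
P = K * exp(-rT) * N(-d2) - S_0' * N(-d1) = 0.9200 * 0.98068890 * 0.43517022 - 0.94102909 * 0.36959292 = 0.0448

Answer: Price = 0.0448


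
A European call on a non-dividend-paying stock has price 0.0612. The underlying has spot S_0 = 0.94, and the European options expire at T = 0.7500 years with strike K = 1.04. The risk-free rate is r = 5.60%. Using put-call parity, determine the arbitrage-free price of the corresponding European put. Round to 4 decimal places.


Answer: Put price = 0.1184

Derivation:
Put-call parity: C - P = S_0 * exp(-qT) - K * exp(-rT).
S_0 * exp(-qT) = 0.9400 * 1.00000000 = 0.94000000
K * exp(-rT) = 1.0400 * 0.95886978 = 0.99722457
P = C - S*exp(-qT) + K*exp(-rT)
P = 0.0612 - 0.94000000 + 0.99722457 = 0.1184


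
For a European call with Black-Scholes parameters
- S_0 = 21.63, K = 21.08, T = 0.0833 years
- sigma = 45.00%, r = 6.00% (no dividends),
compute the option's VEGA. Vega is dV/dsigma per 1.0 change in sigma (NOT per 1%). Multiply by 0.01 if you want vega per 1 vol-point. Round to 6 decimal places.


d1 = 0.3017346543; d2 = 0.1718568271
phi(d1) = 0.3811888208; exp(-qT) = 1.0000000000; exp(-rT) = 0.9950144692
Vega = S * exp(-qT) * phi(d1) * sqrt(T) = 21.6300 * 1.0000000000 * 0.3811888208 * 0.2886173938 = 2.379683

Answer: Vega = 2.379683


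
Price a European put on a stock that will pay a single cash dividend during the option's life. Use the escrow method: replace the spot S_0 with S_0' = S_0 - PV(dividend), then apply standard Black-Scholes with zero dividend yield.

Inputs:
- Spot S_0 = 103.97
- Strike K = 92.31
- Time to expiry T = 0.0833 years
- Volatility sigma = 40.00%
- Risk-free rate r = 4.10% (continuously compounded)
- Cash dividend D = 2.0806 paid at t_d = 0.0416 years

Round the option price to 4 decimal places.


PV(D) = D * exp(-r * t_d) = 2.0806 * 0.99829585 = 2.07705435
S_0' = S_0 - PV(D) = 103.9700 - 2.07705435 = 101.89294565
d1 = (ln(S_0'/K) + (r + sigma^2/2)*T) / (sigma*sqrt(T)) = 0.94285319
d2 = d1 - sigma*sqrt(T) = 0.82740623
exp(-rT) = 0.99659053
N(-d1) = 0.17287800; N(-d2) = 0.20400343
P = K * exp(-rT) * N(-d2) - S_0' * N(-d1) = 92.3100 * 0.99659053 * 0.20400343 - 101.89294565 * 0.17287800 = 1.1523

Answer: Price = 1.1523


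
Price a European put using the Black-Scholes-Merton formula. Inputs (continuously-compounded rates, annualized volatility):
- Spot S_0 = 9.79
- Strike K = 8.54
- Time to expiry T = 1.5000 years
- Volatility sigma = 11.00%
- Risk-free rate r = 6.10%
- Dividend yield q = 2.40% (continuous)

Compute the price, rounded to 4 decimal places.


Answer: Price = 0.0400

Derivation:
d1 = (ln(S/K) + (r - q + 0.5*sigma^2) * T) / (sigma * sqrt(T)) = 1.49326424
d2 = d1 - sigma * sqrt(T) = 1.35854230
exp(-rT) = 0.91256132; exp(-qT) = 0.96464029
P = K * exp(-rT) * N(-d2) - S_0 * exp(-qT) * N(-d1)
N(-d1) = 0.06768402; N(-d2) = 0.08714583
P = 8.5400 * 0.91256132 * 0.08714583 - 9.7900 * 0.96464029 * 0.06768402 = 0.0400


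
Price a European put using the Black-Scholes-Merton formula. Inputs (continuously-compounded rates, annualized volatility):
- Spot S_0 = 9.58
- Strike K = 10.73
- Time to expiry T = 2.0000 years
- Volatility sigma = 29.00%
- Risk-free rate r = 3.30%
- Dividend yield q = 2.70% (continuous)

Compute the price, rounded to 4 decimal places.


Answer: Price = 2.0840

Derivation:
d1 = (ln(S/K) + (r - q + 0.5*sigma^2) * T) / (sigma * sqrt(T)) = -0.04209959
d2 = d1 - sigma * sqrt(T) = -0.45222152
exp(-rT) = 0.93613086; exp(-qT) = 0.94743211
P = K * exp(-rT) * N(-d2) - S_0 * exp(-qT) * N(-d1)
N(-d1) = 0.51679035; N(-d2) = 0.67444530
P = 10.7300 * 0.93613086 * 0.67444530 - 9.5800 * 0.94743211 * 0.51679035 = 2.0840


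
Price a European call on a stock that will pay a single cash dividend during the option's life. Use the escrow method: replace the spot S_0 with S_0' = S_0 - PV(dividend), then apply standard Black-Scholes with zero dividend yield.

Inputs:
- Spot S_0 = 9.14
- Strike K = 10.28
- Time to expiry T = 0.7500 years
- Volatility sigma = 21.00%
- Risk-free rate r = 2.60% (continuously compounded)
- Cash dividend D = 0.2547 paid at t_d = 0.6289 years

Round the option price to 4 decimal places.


Answer: Price = 0.2488

Derivation:
PV(D) = D * exp(-r * t_d) = 0.2547 * 0.98378156 = 0.25056916
S_0' = S_0 - PV(D) = 9.1400 - 0.25056916 = 8.88943084
d1 = (ln(S_0'/K) + (r + sigma^2/2)*T) / (sigma*sqrt(T)) = -0.60099268
d2 = d1 - sigma*sqrt(T) = -0.78285802
exp(-rT) = 0.98068890
N(d1) = 0.27392243; N(d2) = 0.21685525
C = S_0' * N(d1) - K * exp(-rT) * N(d2) = 8.88943084 * 0.27392243 - 10.2800 * 0.98068890 * 0.21685525 = 0.2488


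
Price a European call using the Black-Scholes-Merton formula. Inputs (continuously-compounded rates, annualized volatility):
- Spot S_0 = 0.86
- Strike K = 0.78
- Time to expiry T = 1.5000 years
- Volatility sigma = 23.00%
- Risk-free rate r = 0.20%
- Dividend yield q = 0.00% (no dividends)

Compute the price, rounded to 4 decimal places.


d1 = (ln(S/K) + (r - q + 0.5*sigma^2) * T) / (sigma * sqrt(T)) = 0.49811073
d2 = d1 - sigma * sqrt(T) = 0.21641941
exp(-rT) = 0.99700450; exp(-qT) = 1.00000000
C = S_0 * exp(-qT) * N(d1) - K * exp(-rT) * N(d2)
N(d1) = 0.69079700; N(d2) = 0.58566958
C = 0.8600 * 1.00000000 * 0.69079700 - 0.7800 * 0.99700450 * 0.58566958 = 0.1386

Answer: Price = 0.1386


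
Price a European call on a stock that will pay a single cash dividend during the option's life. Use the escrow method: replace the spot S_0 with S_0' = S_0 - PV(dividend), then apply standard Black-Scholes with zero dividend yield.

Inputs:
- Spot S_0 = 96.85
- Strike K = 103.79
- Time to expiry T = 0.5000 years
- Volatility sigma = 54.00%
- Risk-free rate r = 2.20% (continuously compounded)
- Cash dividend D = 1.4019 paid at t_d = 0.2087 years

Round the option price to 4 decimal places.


PV(D) = D * exp(-r * t_d) = 1.4019 * 0.99541912 = 1.39547807
S_0' = S_0 - PV(D) = 96.8500 - 1.39547807 = 95.45452193
d1 = (ln(S_0'/K) + (r + sigma^2/2)*T) / (sigma*sqrt(T)) = 0.00047218
d2 = d1 - sigma*sqrt(T) = -0.38136548
exp(-rT) = 0.98906028
N(d1) = 0.50018837; N(d2) = 0.35146604
C = S_0' * N(d1) - K * exp(-rT) * N(d2) = 95.45452193 * 0.50018837 - 103.7900 * 0.98906028 * 0.35146604 = 11.6656

Answer: Price = 11.6656


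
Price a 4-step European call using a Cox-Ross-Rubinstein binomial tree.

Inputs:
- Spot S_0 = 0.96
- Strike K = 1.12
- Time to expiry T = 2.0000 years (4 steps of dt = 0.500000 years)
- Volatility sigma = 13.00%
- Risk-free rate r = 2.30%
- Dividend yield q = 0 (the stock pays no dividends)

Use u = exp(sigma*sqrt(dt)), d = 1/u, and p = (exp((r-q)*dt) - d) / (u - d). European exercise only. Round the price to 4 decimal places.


dt = T/N = 0.500000
u = exp(sigma*sqrt(dt)) = 1.096281; d = 1/u = 0.912175
p = (exp((r-q)*dt) - d) / (u - d) = 0.539859
Discount per step: exp(-r*dt) = 0.988566
Stock lattice S(k, i) with i counting down-moves:
  k=0: S(0,0) = 0.9600
  k=1: S(1,0) = 1.0524; S(1,1) = 0.8757
  k=2: S(2,0) = 1.1538; S(2,1) = 0.9600; S(2,2) = 0.7988
  k=3: S(3,0) = 1.2648; S(3,1) = 1.0524; S(3,2) = 0.8757; S(3,3) = 0.7286
  k=4: S(4,0) = 1.3866; S(4,1) = 1.1538; S(4,2) = 0.9600; S(4,3) = 0.7988; S(4,4) = 0.6646
Terminal payoffs V(N, i) = max(S_T - K, 0):
  V(4,0) = 0.266626; V(4,1) = 0.033760; V(4,2) = 0.000000; V(4,3) = 0.000000; V(4,4) = 0.000000
Backward induction: V(k, i) = exp(-r*dt) * [p * V(k+1, i) + (1-p) * V(k+1, i+1)].
  V(3,0) = exp(-r*dt) * [p*0.266626 + (1-p)*0.033760] = 0.157651
  V(3,1) = exp(-r*dt) * [p*0.033760 + (1-p)*0.000000] = 0.018017
  V(3,2) = exp(-r*dt) * [p*0.000000 + (1-p)*0.000000] = 0.000000
  V(3,3) = exp(-r*dt) * [p*0.000000 + (1-p)*0.000000] = 0.000000
  V(2,0) = exp(-r*dt) * [p*0.157651 + (1-p)*0.018017] = 0.092332
  V(2,1) = exp(-r*dt) * [p*0.018017 + (1-p)*0.000000] = 0.009615
  V(2,2) = exp(-r*dt) * [p*0.000000 + (1-p)*0.000000] = 0.000000
  V(1,0) = exp(-r*dt) * [p*0.092332 + (1-p)*0.009615] = 0.053650
  V(1,1) = exp(-r*dt) * [p*0.009615 + (1-p)*0.000000] = 0.005132
  V(0,0) = exp(-r*dt) * [p*0.053650 + (1-p)*0.005132] = 0.030967

Answer: Price = V(0,0) = 0.0310


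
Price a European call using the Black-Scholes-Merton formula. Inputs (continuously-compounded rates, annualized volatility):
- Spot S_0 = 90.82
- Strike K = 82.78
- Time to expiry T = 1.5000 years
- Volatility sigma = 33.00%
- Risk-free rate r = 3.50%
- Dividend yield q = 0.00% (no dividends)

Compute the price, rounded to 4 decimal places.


Answer: Price = 20.5510

Derivation:
d1 = (ln(S/K) + (r - q + 0.5*sigma^2) * T) / (sigma * sqrt(T)) = 0.56132418
d2 = d1 - sigma * sqrt(T) = 0.15715837
exp(-rT) = 0.94885432; exp(-qT) = 1.00000000
C = S_0 * exp(-qT) * N(d1) - K * exp(-rT) * N(d2)
N(d1) = 0.71271172; N(d2) = 0.56243998
C = 90.8200 * 1.00000000 * 0.71271172 - 82.7800 * 0.94885432 * 0.56243998 = 20.5510


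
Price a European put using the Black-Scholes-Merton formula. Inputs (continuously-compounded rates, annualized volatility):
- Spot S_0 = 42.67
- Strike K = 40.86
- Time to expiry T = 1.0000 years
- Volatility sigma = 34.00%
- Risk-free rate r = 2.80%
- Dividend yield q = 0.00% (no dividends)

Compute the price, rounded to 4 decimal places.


Answer: Price = 4.2134

Derivation:
d1 = (ln(S/K) + (r - q + 0.5*sigma^2) * T) / (sigma * sqrt(T)) = 0.37983679
d2 = d1 - sigma * sqrt(T) = 0.03983679
exp(-rT) = 0.97238837; exp(-qT) = 1.00000000
P = K * exp(-rT) * N(-d2) - S_0 * exp(-qT) * N(-d1)
N(-d1) = 0.35203329; N(-d2) = 0.48411162
P = 40.8600 * 0.97238837 * 0.48411162 - 42.6700 * 1.00000000 * 0.35203329 = 4.2134


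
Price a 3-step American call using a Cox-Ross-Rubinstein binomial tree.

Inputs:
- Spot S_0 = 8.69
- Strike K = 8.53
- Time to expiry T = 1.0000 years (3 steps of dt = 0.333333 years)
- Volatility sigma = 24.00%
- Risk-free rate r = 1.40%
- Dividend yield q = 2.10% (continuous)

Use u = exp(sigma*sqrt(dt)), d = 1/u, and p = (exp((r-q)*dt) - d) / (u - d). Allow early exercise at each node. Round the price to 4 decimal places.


dt = T/N = 0.333333
u = exp(sigma*sqrt(dt)) = 1.148623; d = 1/u = 0.870607
p = (exp((r-q)*dt) - d) / (u - d) = 0.457031
Discount per step: exp(-r*dt) = 0.995344
Stock lattice S(k, i) with i counting down-moves:
  k=0: S(0,0) = 8.6900
  k=1: S(1,0) = 9.9815; S(1,1) = 7.5656
  k=2: S(2,0) = 11.4650; S(2,1) = 8.6900; S(2,2) = 6.5866
  k=3: S(3,0) = 13.1690; S(3,1) = 9.9815; S(3,2) = 7.5656; S(3,3) = 5.7344
Terminal payoffs V(N, i) = max(S_T - K, 0):
  V(3,0) = 4.638994; V(3,1) = 1.451536; V(3,2) = 0.000000; V(3,3) = 0.000000
Backward induction: V(k, i) = exp(-r*dt) * [p * V(k+1, i) + (1-p) * V(k+1, i+1)]; then take max(V_cont, immediate exercise) for American.
  V(2,0) = exp(-r*dt) * [p*4.638994 + (1-p)*1.451536] = 2.894764; exercise = 2.935025; V(2,0) = max -> 2.935025
  V(2,1) = exp(-r*dt) * [p*1.451536 + (1-p)*0.000000] = 0.660309; exercise = 0.160000; V(2,1) = max -> 0.660309
  V(2,2) = exp(-r*dt) * [p*0.000000 + (1-p)*0.000000] = 0.000000; exercise = 0.000000; V(2,2) = max -> 0.000000
  V(1,0) = exp(-r*dt) * [p*2.935025 + (1-p)*0.660309] = 1.692011; exercise = 1.451536; V(1,0) = max -> 1.692011
  V(1,1) = exp(-r*dt) * [p*0.660309 + (1-p)*0.000000] = 0.300377; exercise = 0.000000; V(1,1) = max -> 0.300377
  V(0,0) = exp(-r*dt) * [p*1.692011 + (1-p)*0.300377] = 0.932037; exercise = 0.160000; V(0,0) = max -> 0.932037

Answer: Price = V(0,0) = 0.9320


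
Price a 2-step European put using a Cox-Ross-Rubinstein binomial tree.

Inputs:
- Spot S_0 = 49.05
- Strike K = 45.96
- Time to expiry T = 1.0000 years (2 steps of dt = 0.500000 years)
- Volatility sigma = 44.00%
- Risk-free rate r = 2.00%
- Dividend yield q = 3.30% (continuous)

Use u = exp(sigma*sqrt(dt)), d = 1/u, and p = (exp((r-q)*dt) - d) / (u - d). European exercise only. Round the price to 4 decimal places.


dt = T/N = 0.500000
u = exp(sigma*sqrt(dt)) = 1.364963; d = 1/u = 0.732621
p = (exp((r-q)*dt) - d) / (u - d) = 0.412594
Discount per step: exp(-r*dt) = 0.990050
Stock lattice S(k, i) with i counting down-moves:
  k=0: S(0,0) = 49.0500
  k=1: S(1,0) = 66.9514; S(1,1) = 35.9351
  k=2: S(2,0) = 91.3862; S(2,1) = 49.0500; S(2,2) = 26.3268
Terminal payoffs V(N, i) = max(K - S_T, 0):
  V(2,0) = 0.000000; V(2,1) = 0.000000; V(2,2) = 19.633232
Backward induction: V(k, i) = exp(-r*dt) * [p * V(k+1, i) + (1-p) * V(k+1, i+1)].
  V(1,0) = exp(-r*dt) * [p*0.000000 + (1-p)*0.000000] = 0.000000
  V(1,1) = exp(-r*dt) * [p*0.000000 + (1-p)*19.633232] = 11.417931
  V(0,0) = exp(-r*dt) * [p*0.000000 + (1-p)*11.417931] = 6.640228

Answer: Price = V(0,0) = 6.6402


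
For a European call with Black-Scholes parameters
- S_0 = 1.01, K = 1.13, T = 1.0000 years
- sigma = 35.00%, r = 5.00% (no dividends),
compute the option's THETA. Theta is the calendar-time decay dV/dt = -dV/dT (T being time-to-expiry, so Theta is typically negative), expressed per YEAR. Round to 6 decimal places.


d1 = -0.0029065768; d2 = -0.3529065768
phi(d1) = 0.3989405952; exp(-qT) = 1.0000000000; exp(-rT) = 0.9512294245
Theta = -S*exp(-qT)*phi(d1)*sigma/(2*sqrt(T)) - r*K*exp(-rT)*N(d2) + q*S*exp(-qT)*N(d1)
N(d1) = 0.4988404453; N(d2) = 0.3620792401; sqrt(T) = 1.0000000000
Term 1 = -1.0100 * 1.0000000000 * 0.3989405952 * 0.3500 / (2 * 1.0000000000) = -0.0705127502
Term 2 = -0.0500 * 1.1300 * 0.9512294245 * 0.3620792401 = -0.0194597541
Term 3 = 0 (no dividend yield, q = 0)
Theta = -0.0705127502 + (-0.0194597541) + (0.0000000000) = -0.089973

Answer: Theta = -0.089973


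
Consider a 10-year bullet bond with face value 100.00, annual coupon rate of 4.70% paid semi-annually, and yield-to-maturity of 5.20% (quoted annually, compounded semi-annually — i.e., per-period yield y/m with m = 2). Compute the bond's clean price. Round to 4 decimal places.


Answer: Price = 96.1393

Derivation:
Coupon per period c = face * coupon_rate / m = 2.350000
Periods per year m = 2; per-period yield y/m = 0.026000
Number of cashflows N = 20
Cashflows (t years, CF_t, discount factor 1/(1+y/m)^(m*t), PV):
  t = 0.5000: CF_t = 2.350000, DF = 0.974659, PV = 2.290448
  t = 1.0000: CF_t = 2.350000, DF = 0.949960, PV = 2.232406
  t = 1.5000: CF_t = 2.350000, DF = 0.925887, PV = 2.175834
  t = 2.0000: CF_t = 2.350000, DF = 0.902424, PV = 2.120696
  t = 2.5000: CF_t = 2.350000, DF = 0.879555, PV = 2.066955
  t = 3.0000: CF_t = 2.350000, DF = 0.857266, PV = 2.014576
  t = 3.5000: CF_t = 2.350000, DF = 0.835542, PV = 1.963525
  t = 4.0000: CF_t = 2.350000, DF = 0.814369, PV = 1.913767
  t = 4.5000: CF_t = 2.350000, DF = 0.793732, PV = 1.865270
  t = 5.0000: CF_t = 2.350000, DF = 0.773618, PV = 1.818002
  t = 5.5000: CF_t = 2.350000, DF = 0.754013, PV = 1.771931
  t = 6.0000: CF_t = 2.350000, DF = 0.734906, PV = 1.727029
  t = 6.5000: CF_t = 2.350000, DF = 0.716282, PV = 1.683264
  t = 7.0000: CF_t = 2.350000, DF = 0.698131, PV = 1.640608
  t = 7.5000: CF_t = 2.350000, DF = 0.680440, PV = 1.599033
  t = 8.0000: CF_t = 2.350000, DF = 0.663197, PV = 1.558512
  t = 8.5000: CF_t = 2.350000, DF = 0.646390, PV = 1.519017
  t = 9.0000: CF_t = 2.350000, DF = 0.630010, PV = 1.480524
  t = 9.5000: CF_t = 2.350000, DF = 0.614045, PV = 1.443006
  t = 10.0000: CF_t = 102.350000, DF = 0.598484, PV = 61.254871
Price P = sum_t PV_t = 96.139272


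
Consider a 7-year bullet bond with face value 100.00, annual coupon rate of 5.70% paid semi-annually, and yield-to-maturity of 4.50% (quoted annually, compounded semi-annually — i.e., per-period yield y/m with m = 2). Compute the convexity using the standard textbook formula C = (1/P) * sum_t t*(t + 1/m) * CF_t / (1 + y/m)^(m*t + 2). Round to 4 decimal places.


Coupon per period c = face * coupon_rate / m = 2.850000
Periods per year m = 2; per-period yield y/m = 0.022500
Number of cashflows N = 14
Cashflows (t years, CF_t, discount factor 1/(1+y/m)^(m*t), PV):
  t = 0.5000: CF_t = 2.850000, DF = 0.977995, PV = 2.787286
  t = 1.0000: CF_t = 2.850000, DF = 0.956474, PV = 2.725952
  t = 1.5000: CF_t = 2.850000, DF = 0.935427, PV = 2.665968
  t = 2.0000: CF_t = 2.850000, DF = 0.914843, PV = 2.607304
  t = 2.5000: CF_t = 2.850000, DF = 0.894712, PV = 2.549930
  t = 3.0000: CF_t = 2.850000, DF = 0.875024, PV = 2.493819
  t = 3.5000: CF_t = 2.850000, DF = 0.855769, PV = 2.438943
  t = 4.0000: CF_t = 2.850000, DF = 0.836938, PV = 2.385274
  t = 4.5000: CF_t = 2.850000, DF = 0.818522, PV = 2.332787
  t = 5.0000: CF_t = 2.850000, DF = 0.800510, PV = 2.281454
  t = 5.5000: CF_t = 2.850000, DF = 0.782895, PV = 2.231251
  t = 6.0000: CF_t = 2.850000, DF = 0.765667, PV = 2.182152
  t = 6.5000: CF_t = 2.850000, DF = 0.748819, PV = 2.134134
  t = 7.0000: CF_t = 102.850000, DF = 0.732341, PV = 75.321310
Price P = sum_t PV_t = 107.137564
Convexity numerator sum_t t*(t + 1/m) * CF_t / (1+y/m)^(m*t + 2):
  t = 0.5000: term = 1.332984
  t = 1.0000: term = 3.910955
  t = 1.5000: term = 7.649790
  t = 2.0000: term = 12.469096
  t = 2.5000: term = 18.292072
  t = 3.0000: term = 25.045380
  t = 3.5000: term = 32.659012
  t = 4.0000: term = 41.066170
  t = 4.5000: term = 50.203142
  t = 5.0000: term = 60.009188
  t = 5.5000: term = 70.426431
  t = 6.0000: term = 81.399743
  t = 6.5000: term = 92.876642
  t = 7.0000: term = 3782.252622
Convexity = (1/P) * sum = 4279.593228 / 107.137564 = 39.944844

Answer: Convexity = 39.9448


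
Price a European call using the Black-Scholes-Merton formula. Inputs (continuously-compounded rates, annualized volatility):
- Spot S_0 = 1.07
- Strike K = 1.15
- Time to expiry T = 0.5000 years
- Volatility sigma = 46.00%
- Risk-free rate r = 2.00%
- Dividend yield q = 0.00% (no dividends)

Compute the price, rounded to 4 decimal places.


d1 = (ln(S/K) + (r - q + 0.5*sigma^2) * T) / (sigma * sqrt(T)) = -0.02829440
d2 = d1 - sigma * sqrt(T) = -0.35356352
exp(-rT) = 0.99004983; exp(-qT) = 1.00000000
C = S_0 * exp(-qT) * N(d1) - K * exp(-rT) * N(d2)
N(d1) = 0.48871367; N(d2) = 0.36183301
C = 1.0700 * 1.00000000 * 0.48871367 - 1.1500 * 0.99004983 * 0.36183301 = 0.1110

Answer: Price = 0.1110


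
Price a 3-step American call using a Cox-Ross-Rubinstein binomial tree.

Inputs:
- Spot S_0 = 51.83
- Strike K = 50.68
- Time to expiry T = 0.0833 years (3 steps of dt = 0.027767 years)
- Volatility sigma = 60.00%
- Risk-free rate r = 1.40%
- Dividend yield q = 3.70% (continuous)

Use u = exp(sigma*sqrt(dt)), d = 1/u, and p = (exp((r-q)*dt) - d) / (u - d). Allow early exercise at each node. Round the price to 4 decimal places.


Answer: Price = V(0,0) = 4.3583

Derivation:
dt = T/N = 0.027767
u = exp(sigma*sqrt(dt)) = 1.105149; d = 1/u = 0.904856
p = (exp((r-q)*dt) - d) / (u - d) = 0.471838
Discount per step: exp(-r*dt) = 0.999611
Stock lattice S(k, i) with i counting down-moves:
  k=0: S(0,0) = 51.8300
  k=1: S(1,0) = 57.2799; S(1,1) = 46.8987
  k=2: S(2,0) = 63.3028; S(2,1) = 51.8300; S(2,2) = 42.4365
  k=3: S(3,0) = 69.9590; S(3,1) = 57.2799; S(3,2) = 46.8987; S(3,3) = 38.3989
Terminal payoffs V(N, i) = max(S_T - K, 0):
  V(3,0) = 19.278984; V(3,1) = 6.599863; V(3,2) = 0.000000; V(3,3) = 0.000000
Backward induction: V(k, i) = exp(-r*dt) * [p * V(k+1, i) + (1-p) * V(k+1, i+1)]; then take max(V_cont, immediate exercise) for American.
  V(2,0) = exp(-r*dt) * [p*19.278984 + (1-p)*6.599863] = 12.577468; exercise = 12.622773; V(2,0) = max -> 12.622773
  V(2,1) = exp(-r*dt) * [p*6.599863 + (1-p)*0.000000] = 3.112858; exercise = 1.150000; V(2,1) = max -> 3.112858
  V(2,2) = exp(-r*dt) * [p*0.000000 + (1-p)*0.000000] = 0.000000; exercise = 0.000000; V(2,2) = max -> 0.000000
  V(1,0) = exp(-r*dt) * [p*12.622773 + (1-p)*3.112858] = 7.597046; exercise = 6.599863; V(1,0) = max -> 7.597046
  V(1,1) = exp(-r*dt) * [p*3.112858 + (1-p)*0.000000] = 1.468195; exercise = 0.000000; V(1,1) = max -> 1.468195
  V(0,0) = exp(-r*dt) * [p*7.597046 + (1-p)*1.468195] = 4.358327; exercise = 1.150000; V(0,0) = max -> 4.358327


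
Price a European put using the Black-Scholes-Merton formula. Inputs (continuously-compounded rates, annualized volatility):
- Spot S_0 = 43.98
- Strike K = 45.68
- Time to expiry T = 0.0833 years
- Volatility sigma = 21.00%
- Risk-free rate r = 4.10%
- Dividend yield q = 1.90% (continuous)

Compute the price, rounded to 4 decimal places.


d1 = (ln(S/K) + (r - q + 0.5*sigma^2) * T) / (sigma * sqrt(T)) = -0.56519405
d2 = d1 - sigma * sqrt(T) = -0.62580371
exp(-rT) = 0.99659053; exp(-qT) = 0.99841855
P = K * exp(-rT) * N(-d2) - S_0 * exp(-qT) * N(-d1)
N(-d1) = 0.71402911; N(-d2) = 0.73427815
P = 45.6800 * 0.99659053 * 0.73427815 - 43.9800 * 0.99841855 * 0.71402911 = 2.0741

Answer: Price = 2.0741


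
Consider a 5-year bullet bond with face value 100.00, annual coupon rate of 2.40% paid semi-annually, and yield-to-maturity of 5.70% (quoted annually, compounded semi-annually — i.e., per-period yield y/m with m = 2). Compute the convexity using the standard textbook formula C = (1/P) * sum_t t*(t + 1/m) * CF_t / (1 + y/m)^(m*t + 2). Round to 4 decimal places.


Coupon per period c = face * coupon_rate / m = 1.200000
Periods per year m = 2; per-period yield y/m = 0.028500
Number of cashflows N = 10
Cashflows (t years, CF_t, discount factor 1/(1+y/m)^(m*t), PV):
  t = 0.5000: CF_t = 1.200000, DF = 0.972290, PV = 1.166748
  t = 1.0000: CF_t = 1.200000, DF = 0.945347, PV = 1.134417
  t = 1.5000: CF_t = 1.200000, DF = 0.919152, PV = 1.102982
  t = 2.0000: CF_t = 1.200000, DF = 0.893682, PV = 1.072418
  t = 2.5000: CF_t = 1.200000, DF = 0.868917, PV = 1.042701
  t = 3.0000: CF_t = 1.200000, DF = 0.844840, PV = 1.013807
  t = 3.5000: CF_t = 1.200000, DF = 0.821429, PV = 0.985715
  t = 4.0000: CF_t = 1.200000, DF = 0.798667, PV = 0.958400
  t = 4.5000: CF_t = 1.200000, DF = 0.776536, PV = 0.931843
  t = 5.0000: CF_t = 101.200000, DF = 0.755018, PV = 76.407775
Price P = sum_t PV_t = 85.816805
Convexity numerator sum_t t*(t + 1/m) * CF_t / (1+y/m)^(m*t + 2):
  t = 0.5000: term = 0.551491
  t = 1.0000: term = 1.608627
  t = 1.5000: term = 3.128103
  t = 2.0000: term = 5.069037
  t = 2.5000: term = 7.392859
  t = 3.0000: term = 10.063202
  t = 3.5000: term = 13.045797
  t = 4.0000: term = 16.308379
  t = 4.5000: term = 19.820587
  t = 5.0000: term = 1986.376890
Convexity = (1/P) * sum = 2063.364972 / 85.816805 = 24.043834

Answer: Convexity = 24.0438


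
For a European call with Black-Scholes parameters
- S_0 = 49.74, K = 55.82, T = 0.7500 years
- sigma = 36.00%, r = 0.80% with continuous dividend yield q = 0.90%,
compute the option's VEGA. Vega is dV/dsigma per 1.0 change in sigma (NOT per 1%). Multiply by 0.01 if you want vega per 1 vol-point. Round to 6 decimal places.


d1 = -0.2164190740; d2 = -0.5281882193
phi(d1) = 0.3897081548; exp(-qT) = 0.9932727301; exp(-rT) = 0.9940179641
Vega = S * exp(-qT) * phi(d1) * sqrt(T) = 49.7400 * 0.9932727301 * 0.3897081548 * 0.8660254038 = 16.674177

Answer: Vega = 16.674177


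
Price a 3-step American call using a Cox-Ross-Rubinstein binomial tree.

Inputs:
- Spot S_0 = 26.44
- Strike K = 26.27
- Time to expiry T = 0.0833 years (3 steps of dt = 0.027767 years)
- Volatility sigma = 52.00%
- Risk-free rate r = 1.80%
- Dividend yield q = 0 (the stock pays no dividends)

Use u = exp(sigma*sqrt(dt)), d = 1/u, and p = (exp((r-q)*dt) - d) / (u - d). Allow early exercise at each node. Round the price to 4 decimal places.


dt = T/N = 0.027767
u = exp(sigma*sqrt(dt)) = 1.090514; d = 1/u = 0.916999
p = (exp((r-q)*dt) - d) / (u - d) = 0.481232
Discount per step: exp(-r*dt) = 0.999500
Stock lattice S(k, i) with i counting down-moves:
  k=0: S(0,0) = 26.4400
  k=1: S(1,0) = 28.8332; S(1,1) = 24.2454
  k=2: S(2,0) = 31.4430; S(2,1) = 26.4400; S(2,2) = 22.2330
  k=3: S(3,0) = 34.2890; S(3,1) = 28.8332; S(3,2) = 24.2454; S(3,3) = 20.3877
Terminal payoffs V(N, i) = max(S_T - K, 0):
  V(3,0) = 8.019048; V(3,1) = 2.563196; V(3,2) = 0.000000; V(3,3) = 0.000000
Backward induction: V(k, i) = exp(-r*dt) * [p * V(k+1, i) + (1-p) * V(k+1, i+1)]; then take max(V_cont, immediate exercise) for American.
  V(2,0) = exp(-r*dt) * [p*8.019048 + (1-p)*2.563196] = 5.186136; exercise = 5.173009; V(2,0) = max -> 5.186136
  V(2,1) = exp(-r*dt) * [p*2.563196 + (1-p)*0.000000] = 1.232876; exercise = 0.170000; V(2,1) = max -> 1.232876
  V(2,2) = exp(-r*dt) * [p*0.000000 + (1-p)*0.000000] = 0.000000; exercise = 0.000000; V(2,2) = max -> 0.000000
  V(1,0) = exp(-r*dt) * [p*5.186136 + (1-p)*1.232876] = 3.133746; exercise = 2.563196; V(1,0) = max -> 3.133746
  V(1,1) = exp(-r*dt) * [p*1.232876 + (1-p)*0.000000] = 0.593004; exercise = 0.000000; V(1,1) = max -> 0.593004
  V(0,0) = exp(-r*dt) * [p*3.133746 + (1-p)*0.593004] = 1.814784; exercise = 0.170000; V(0,0) = max -> 1.814784

Answer: Price = V(0,0) = 1.8148


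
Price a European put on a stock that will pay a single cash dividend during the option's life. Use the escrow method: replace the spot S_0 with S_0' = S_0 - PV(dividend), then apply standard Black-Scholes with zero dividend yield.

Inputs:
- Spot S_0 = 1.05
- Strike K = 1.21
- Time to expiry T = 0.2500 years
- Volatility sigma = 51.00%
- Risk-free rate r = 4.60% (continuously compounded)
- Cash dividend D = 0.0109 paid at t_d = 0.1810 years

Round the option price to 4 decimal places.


PV(D) = D * exp(-r * t_d) = 0.0109 * 0.99170857 = 0.01080962
S_0' = S_0 - PV(D) = 1.0500 - 0.01080962 = 1.03919038
d1 = (ln(S_0'/K) + (r + sigma^2/2)*T) / (sigma*sqrt(T)) = -0.42418013
d2 = d1 - sigma*sqrt(T) = -0.67918013
exp(-rT) = 0.98856587
N(-d1) = 0.66428278; N(-d2) = 0.75148813
P = K * exp(-rT) * N(-d2) - S_0' * N(-d1) = 1.2100 * 0.98856587 * 0.75148813 - 1.03919038 * 0.66428278 = 0.2086

Answer: Price = 0.2086


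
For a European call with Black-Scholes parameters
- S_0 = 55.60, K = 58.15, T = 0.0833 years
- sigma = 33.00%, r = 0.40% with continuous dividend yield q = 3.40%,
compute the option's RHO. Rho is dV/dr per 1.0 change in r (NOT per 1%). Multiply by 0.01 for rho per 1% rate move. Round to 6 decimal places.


Answer: Rho = 1.418725

Derivation:
d1 = -0.4494362856; d2 = -0.5446800255
phi(d1) = 0.3606183722; exp(-qT) = 0.9971718069; exp(-rT) = 0.9996668555
N(d2) = 0.2929868025
Rho = K*T*exp(-rT)*N(d2) = 58.1500 * 0.0833 * 0.9996668555 * 0.2929868025 = 1.418725


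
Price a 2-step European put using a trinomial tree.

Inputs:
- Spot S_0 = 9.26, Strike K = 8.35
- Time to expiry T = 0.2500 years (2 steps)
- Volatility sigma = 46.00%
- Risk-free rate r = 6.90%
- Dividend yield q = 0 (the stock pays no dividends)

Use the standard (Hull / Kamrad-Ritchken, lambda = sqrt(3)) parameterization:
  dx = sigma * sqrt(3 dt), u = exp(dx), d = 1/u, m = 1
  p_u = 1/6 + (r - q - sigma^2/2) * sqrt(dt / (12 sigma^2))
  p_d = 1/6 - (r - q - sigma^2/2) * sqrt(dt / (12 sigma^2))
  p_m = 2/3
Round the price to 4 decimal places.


dt = T/N = 0.125000; dx = sigma*sqrt(3*dt) = 0.281691
u = exp(dx) = 1.325370; d = 1/u = 0.754507
p_u = 0.158502, p_m = 0.666667, p_d = 0.174832
Discount per step: exp(-r*dt) = 0.991412
Stock lattice S(k, j) with j the centered position index:
  k=0: S(0,+0) = 9.2600
  k=1: S(1,-1) = 6.9867; S(1,+0) = 9.2600; S(1,+1) = 12.2729
  k=2: S(2,-2) = 5.2715; S(2,-1) = 6.9867; S(2,+0) = 9.2600; S(2,+1) = 12.2729; S(2,+2) = 16.2662
Terminal payoffs V(N, j) = max(K - S_T, 0):
  V(2,-2) = 3.078466; V(2,-1) = 1.363269; V(2,+0) = 0.000000; V(2,+1) = 0.000000; V(2,+2) = 0.000000
Backward induction: V(k, j) = exp(-r*dt) * [p_u * V(k+1, j+1) + p_m * V(k+1, j) + p_d * V(k+1, j-1)]
  V(1,-1) = exp(-r*dt) * [p_u*0.000000 + p_m*1.363269 + p_d*3.078466] = 1.434632
  V(1,+0) = exp(-r*dt) * [p_u*0.000000 + p_m*0.000000 + p_d*1.363269] = 0.236296
  V(1,+1) = exp(-r*dt) * [p_u*0.000000 + p_m*0.000000 + p_d*0.000000] = 0.000000
  V(0,+0) = exp(-r*dt) * [p_u*0.000000 + p_m*0.236296 + p_d*1.434632] = 0.404843

Answer: Price = V(0,0) = 0.4048


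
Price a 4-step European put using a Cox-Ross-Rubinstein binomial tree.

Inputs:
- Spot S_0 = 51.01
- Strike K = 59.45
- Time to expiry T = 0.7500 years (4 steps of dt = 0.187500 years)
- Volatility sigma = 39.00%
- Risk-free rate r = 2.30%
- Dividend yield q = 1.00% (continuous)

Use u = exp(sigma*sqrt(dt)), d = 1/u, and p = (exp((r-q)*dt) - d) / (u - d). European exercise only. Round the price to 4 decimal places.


Answer: Price = V(0,0) = 12.2302

Derivation:
dt = T/N = 0.187500
u = exp(sigma*sqrt(dt)) = 1.183972; d = 1/u = 0.844615
p = (exp((r-q)*dt) - d) / (u - d) = 0.465073
Discount per step: exp(-r*dt) = 0.995697
Stock lattice S(k, i) with i counting down-moves:
  k=0: S(0,0) = 51.0100
  k=1: S(1,0) = 60.3944; S(1,1) = 43.0838
  k=2: S(2,0) = 71.5053; S(2,1) = 51.0100; S(2,2) = 36.3892
  k=3: S(3,0) = 84.6603; S(3,1) = 60.3944; S(3,2) = 43.0838; S(3,3) = 30.7348
  k=4: S(4,0) = 100.2354; S(4,1) = 71.5053; S(4,2) = 51.0100; S(4,3) = 36.3892; S(4,4) = 25.9591
Terminal payoffs V(N, i) = max(K - S_T, 0):
  V(4,0) = 0.000000; V(4,1) = 0.000000; V(4,2) = 8.440000; V(4,3) = 23.060809; V(4,4) = 33.490909
Backward induction: V(k, i) = exp(-r*dt) * [p * V(k+1, i) + (1-p) * V(k+1, i+1)].
  V(3,0) = exp(-r*dt) * [p*0.000000 + (1-p)*0.000000] = 0.000000
  V(3,1) = exp(-r*dt) * [p*0.000000 + (1-p)*8.440000] = 4.495358
  V(3,2) = exp(-r*dt) * [p*8.440000 + (1-p)*23.060809] = 16.191094
  V(3,3) = exp(-r*dt) * [p*23.060809 + (1-p)*33.490909] = 28.516909
  V(2,0) = exp(-r*dt) * [p*0.000000 + (1-p)*4.495358] = 2.394341
  V(2,1) = exp(-r*dt) * [p*4.495358 + (1-p)*16.191094] = 10.705459
  V(2,2) = exp(-r*dt) * [p*16.191094 + (1-p)*28.516909] = 22.686461
  V(1,0) = exp(-r*dt) * [p*2.394341 + (1-p)*10.705459] = 6.810750
  V(1,1) = exp(-r*dt) * [p*10.705459 + (1-p)*22.686461] = 17.040776
  V(0,0) = exp(-r*dt) * [p*6.810750 + (1-p)*17.040776] = 12.230213


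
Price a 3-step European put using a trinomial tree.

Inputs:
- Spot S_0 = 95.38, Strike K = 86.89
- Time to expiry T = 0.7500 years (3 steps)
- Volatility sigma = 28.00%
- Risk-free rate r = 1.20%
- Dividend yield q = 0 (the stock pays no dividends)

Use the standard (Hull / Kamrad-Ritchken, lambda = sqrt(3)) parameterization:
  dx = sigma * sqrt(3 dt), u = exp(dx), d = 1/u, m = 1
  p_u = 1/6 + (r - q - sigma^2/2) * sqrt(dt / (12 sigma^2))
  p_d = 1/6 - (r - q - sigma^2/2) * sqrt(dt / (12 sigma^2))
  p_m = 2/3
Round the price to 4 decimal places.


dt = T/N = 0.250000; dx = sigma*sqrt(3*dt) = 0.242487
u = exp(dx) = 1.274415; d = 1/u = 0.784674
p_u = 0.152645, p_m = 0.666667, p_d = 0.180688
Discount per step: exp(-r*dt) = 0.997004
Stock lattice S(k, j) with j the centered position index:
  k=0: S(0,+0) = 95.3800
  k=1: S(1,-1) = 74.8422; S(1,+0) = 95.3800; S(1,+1) = 121.5537
  k=2: S(2,-2) = 58.7267; S(2,-1) = 74.8422; S(2,+0) = 95.3800; S(2,+1) = 121.5537; S(2,+2) = 154.9098
  k=3: S(3,-3) = 46.0813; S(3,-2) = 58.7267; S(3,-1) = 74.8422; S(3,+0) = 95.3800; S(3,+1) = 121.5537; S(3,+2) = 154.9098; S(3,+3) = 197.4194
Terminal payoffs V(N, j) = max(K - S_T, 0):
  V(3,-3) = 40.808684; V(3,-2) = 28.163288; V(3,-1) = 12.047807; V(3,+0) = 0.000000; V(3,+1) = 0.000000; V(3,+2) = 0.000000; V(3,+3) = 0.000000
Backward induction: V(k, j) = exp(-r*dt) * [p_u * V(k+1, j+1) + p_m * V(k+1, j) + p_d * V(k+1, j-1)]
  V(2,-2) = exp(-r*dt) * [p_u*12.047807 + p_m*28.163288 + p_d*40.808684] = 27.904368
  V(2,-1) = exp(-r*dt) * [p_u*0.000000 + p_m*12.047807 + p_d*28.163288] = 13.081338
  V(2,+0) = exp(-r*dt) * [p_u*0.000000 + p_m*0.000000 + p_d*12.047807] = 2.170374
  V(2,+1) = exp(-r*dt) * [p_u*0.000000 + p_m*0.000000 + p_d*0.000000] = 0.000000
  V(2,+2) = exp(-r*dt) * [p_u*0.000000 + p_m*0.000000 + p_d*0.000000] = 0.000000
  V(1,-1) = exp(-r*dt) * [p_u*2.170374 + p_m*13.081338 + p_d*27.904368] = 14.051955
  V(1,+0) = exp(-r*dt) * [p_u*0.000000 + p_m*2.170374 + p_d*13.081338] = 3.799142
  V(1,+1) = exp(-r*dt) * [p_u*0.000000 + p_m*0.000000 + p_d*2.170374] = 0.390986
  V(0,+0) = exp(-r*dt) * [p_u*0.390986 + p_m*3.799142 + p_d*14.051955] = 5.116093

Answer: Price = V(0,0) = 5.1161


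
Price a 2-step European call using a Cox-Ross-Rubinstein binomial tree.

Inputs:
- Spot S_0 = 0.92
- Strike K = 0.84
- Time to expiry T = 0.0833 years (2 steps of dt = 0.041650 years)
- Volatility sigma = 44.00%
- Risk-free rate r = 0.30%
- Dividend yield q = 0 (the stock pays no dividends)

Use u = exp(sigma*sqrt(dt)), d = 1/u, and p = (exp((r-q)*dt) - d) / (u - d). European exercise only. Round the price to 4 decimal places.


dt = T/N = 0.041650
u = exp(sigma*sqrt(dt)) = 1.093952; d = 1/u = 0.914117
p = (exp((r-q)*dt) - d) / (u - d) = 0.478261
Discount per step: exp(-r*dt) = 0.999875
Stock lattice S(k, i) with i counting down-moves:
  k=0: S(0,0) = 0.9200
  k=1: S(1,0) = 1.0064; S(1,1) = 0.8410
  k=2: S(2,0) = 1.1010; S(2,1) = 0.9200; S(2,2) = 0.7688
Terminal payoffs V(N, i) = max(S_T - K, 0):
  V(2,0) = 0.260992; V(2,1) = 0.080000; V(2,2) = 0.000000
Backward induction: V(k, i) = exp(-r*dt) * [p * V(k+1, i) + (1-p) * V(k+1, i+1)].
  V(1,0) = exp(-r*dt) * [p*0.260992 + (1-p)*0.080000] = 0.166541
  V(1,1) = exp(-r*dt) * [p*0.080000 + (1-p)*0.000000] = 0.038256
  V(0,0) = exp(-r*dt) * [p*0.166541 + (1-p)*0.038256] = 0.099597

Answer: Price = V(0,0) = 0.0996
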